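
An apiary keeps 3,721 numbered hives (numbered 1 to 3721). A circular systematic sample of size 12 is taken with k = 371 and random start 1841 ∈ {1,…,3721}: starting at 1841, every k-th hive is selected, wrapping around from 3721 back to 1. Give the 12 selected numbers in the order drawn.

1841, 2212, 2583, 2954, 3325, 3696, 346, 717, 1088, 1459, 1830, 2201

Selection 1: 1841
Selection 2: 1841 + 371 = 2212
Selection 3: 2212 + 371 = 2583
Selection 4: 2583 + 371 = 2954
Selection 5: 2954 + 371 = 3325
Selection 6: 3325 + 371 = 3696
Selection 7: 3696 + 371 = 4067 → 4067 − 3721 = 346
Selection 8: 346 + 371 = 717
Selection 9: 717 + 371 = 1088
Selection 10: 1088 + 371 = 1459
Selection 11: 1459 + 371 = 1830
Selection 12: 1830 + 371 = 2201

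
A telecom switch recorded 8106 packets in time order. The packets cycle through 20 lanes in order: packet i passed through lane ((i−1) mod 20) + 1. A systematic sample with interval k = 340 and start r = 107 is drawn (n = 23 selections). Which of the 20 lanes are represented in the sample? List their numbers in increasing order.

Consecutive selections differ by k = 340, so their lane numbers differ by 340 mod 20 = 0.
gcd(340, 20) = 20, so the sample visits 20/20 = 1 distinct residues mod 20.
Start 107 is lane 7; the lanes hit are 7.

7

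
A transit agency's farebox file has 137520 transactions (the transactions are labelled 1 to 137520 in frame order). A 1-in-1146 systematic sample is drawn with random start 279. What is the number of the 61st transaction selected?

69039

k = 1146
61st selection = r + (61−1)·k = 279 + 60×1146 = 279 + 68760 = 69039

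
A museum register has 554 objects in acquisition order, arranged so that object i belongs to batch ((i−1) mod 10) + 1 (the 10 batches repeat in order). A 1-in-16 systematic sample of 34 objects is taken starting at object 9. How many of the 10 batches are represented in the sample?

Consecutive selections differ by k = 16, so their batch numbers differ by 16 mod 10 = 6.
gcd(16, 10) = 2, so the sample visits 10/2 = 5 distinct residues mod 10.
Start 9 is batch 9; the batches hit are 1, 3, 5, 7, 9.

5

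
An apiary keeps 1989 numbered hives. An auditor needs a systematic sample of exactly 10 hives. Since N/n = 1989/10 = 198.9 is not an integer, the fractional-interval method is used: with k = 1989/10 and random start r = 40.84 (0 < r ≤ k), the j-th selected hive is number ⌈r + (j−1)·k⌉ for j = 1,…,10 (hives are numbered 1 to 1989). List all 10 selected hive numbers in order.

j=1: r + 0k = 40.84 → ⌈·⌉ = 41
j=2: r + 1k = 239.74 → ⌈·⌉ = 240
j=3: r + 2k = 438.64 → ⌈·⌉ = 439
j=4: r + 3k = 637.54 → ⌈·⌉ = 638
j=5: r + 4k = 836.44 → ⌈·⌉ = 837
j=6: r + 5k = 1035.34 → ⌈·⌉ = 1036
j=7: r + 6k = 1234.24 → ⌈·⌉ = 1235
j=8: r + 7k = 1433.14 → ⌈·⌉ = 1434
j=9: r + 8k = 1632.04 → ⌈·⌉ = 1633
j=10: r + 9k = 1830.94 → ⌈·⌉ = 1831

41, 240, 439, 638, 837, 1036, 1235, 1434, 1633, 1831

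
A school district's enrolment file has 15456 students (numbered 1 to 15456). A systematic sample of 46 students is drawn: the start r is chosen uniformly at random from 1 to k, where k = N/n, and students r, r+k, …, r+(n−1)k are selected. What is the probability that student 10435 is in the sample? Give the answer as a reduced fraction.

k = 15456/46 = 336.
Student 10435 is selected iff r ≡ 10435 (mod 336); exactly one such r in {1,…,336}.
Inclusion probability = 1/336.

1/336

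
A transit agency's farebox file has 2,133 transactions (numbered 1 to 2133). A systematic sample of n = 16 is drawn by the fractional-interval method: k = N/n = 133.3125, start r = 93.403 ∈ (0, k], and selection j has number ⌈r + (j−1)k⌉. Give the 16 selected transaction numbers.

94, 227, 361, 494, 627, 760, 894, 1027, 1160, 1294, 1427, 1560, 1694, 1827, 1960, 2094

j=1: r + 0k = 93.403 → ⌈·⌉ = 94
j=2: r + 1k = 226.7155 → ⌈·⌉ = 227
j=3: r + 2k = 360.028 → ⌈·⌉ = 361
j=4: r + 3k = 493.3405 → ⌈·⌉ = 494
j=5: r + 4k = 626.653 → ⌈·⌉ = 627
j=6: r + 5k = 759.9655 → ⌈·⌉ = 760
j=7: r + 6k = 893.278 → ⌈·⌉ = 894
j=8: r + 7k = 1026.5905 → ⌈·⌉ = 1027
j=9: r + 8k = 1159.903 → ⌈·⌉ = 1160
j=10: r + 9k = 1293.2155 → ⌈·⌉ = 1294
j=11: r + 10k = 1426.528 → ⌈·⌉ = 1427
j=12: r + 11k = 1559.8405 → ⌈·⌉ = 1560
j=13: r + 12k = 1693.153 → ⌈·⌉ = 1694
j=14: r + 13k = 1826.4655 → ⌈·⌉ = 1827
j=15: r + 14k = 1959.778 → ⌈·⌉ = 1960
j=16: r + 15k = 2093.0905 → ⌈·⌉ = 2094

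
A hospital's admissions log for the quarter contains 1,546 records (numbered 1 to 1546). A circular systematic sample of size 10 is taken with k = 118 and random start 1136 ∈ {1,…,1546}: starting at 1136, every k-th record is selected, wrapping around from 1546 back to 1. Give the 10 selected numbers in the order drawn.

1136, 1254, 1372, 1490, 62, 180, 298, 416, 534, 652

Selection 1: 1136
Selection 2: 1136 + 118 = 1254
Selection 3: 1254 + 118 = 1372
Selection 4: 1372 + 118 = 1490
Selection 5: 1490 + 118 = 1608 → 1608 − 1546 = 62
Selection 6: 62 + 118 = 180
Selection 7: 180 + 118 = 298
Selection 8: 298 + 118 = 416
Selection 9: 416 + 118 = 534
Selection 10: 534 + 118 = 652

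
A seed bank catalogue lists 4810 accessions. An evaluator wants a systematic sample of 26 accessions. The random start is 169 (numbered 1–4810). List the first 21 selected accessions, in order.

k = N/n = 4810/26 = 185
accession 1: 169
accession 2: 169 + 185 = 354
accession 3: 354 + 185 = 539
accession 4: 539 + 185 = 724
accession 5: 724 + 185 = 909
accession 6: 909 + 185 = 1094
accession 7: 1094 + 185 = 1279
accession 8: 1279 + 185 = 1464
accession 9: 1464 + 185 = 1649
accession 10: 1649 + 185 = 1834
accession 11: 1834 + 185 = 2019
accession 12: 2019 + 185 = 2204
accession 13: 2204 + 185 = 2389
accession 14: 2389 + 185 = 2574
accession 15: 2574 + 185 = 2759
accession 16: 2759 + 185 = 2944
accession 17: 2944 + 185 = 3129
accession 18: 3129 + 185 = 3314
accession 19: 3314 + 185 = 3499
accession 20: 3499 + 185 = 3684
accession 21: 3684 + 185 = 3869

169, 354, 539, 724, 909, 1094, 1279, 1464, 1649, 1834, 2019, 2204, 2389, 2574, 2759, 2944, 3129, 3314, 3499, 3684, 3869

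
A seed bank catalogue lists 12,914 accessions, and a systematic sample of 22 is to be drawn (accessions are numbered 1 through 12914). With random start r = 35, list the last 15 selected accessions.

4144, 4731, 5318, 5905, 6492, 7079, 7666, 8253, 8840, 9427, 10014, 10601, 11188, 11775, 12362

k = N/n = 12914/22 = 587
8th selection = 35 + 7×587 = 4144
9th: 4144 + 587 = 4731
10th: 4731 + 587 = 5318
11th: 5318 + 587 = 5905
12th: 5905 + 587 = 6492
13th: 6492 + 587 = 7079
14th: 7079 + 587 = 7666
15th: 7666 + 587 = 8253
16th: 8253 + 587 = 8840
17th: 8840 + 587 = 9427
18th: 9427 + 587 = 10014
19th: 10014 + 587 = 10601
20th: 10601 + 587 = 11188
21st: 11188 + 587 = 11775
22nd: 11775 + 587 = 12362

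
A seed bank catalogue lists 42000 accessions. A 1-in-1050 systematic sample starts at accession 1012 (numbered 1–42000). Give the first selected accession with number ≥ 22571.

k = 1050
Steps past start: ⌈(22571 − 1012)/1050⌉ = ⌈21559/1050⌉ = 21
Selected accession: 1012 + 21×1050 = 23062

23062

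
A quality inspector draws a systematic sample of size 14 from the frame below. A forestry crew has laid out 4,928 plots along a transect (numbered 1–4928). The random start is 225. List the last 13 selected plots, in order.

577, 929, 1281, 1633, 1985, 2337, 2689, 3041, 3393, 3745, 4097, 4449, 4801

k = N/n = 4928/14 = 352
2nd selection = 225 + 1×352 = 577
3rd: 577 + 352 = 929
4th: 929 + 352 = 1281
5th: 1281 + 352 = 1633
6th: 1633 + 352 = 1985
7th: 1985 + 352 = 2337
8th: 2337 + 352 = 2689
9th: 2689 + 352 = 3041
10th: 3041 + 352 = 3393
11th: 3393 + 352 = 3745
12th: 3745 + 352 = 4097
13th: 4097 + 352 = 4449
14th: 4449 + 352 = 4801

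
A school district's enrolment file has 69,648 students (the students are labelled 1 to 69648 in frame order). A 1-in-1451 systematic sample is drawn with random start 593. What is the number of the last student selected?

68790

k = 1451
48th selection = r + (48−1)·k = 593 + 47×1451 = 593 + 68197 = 68790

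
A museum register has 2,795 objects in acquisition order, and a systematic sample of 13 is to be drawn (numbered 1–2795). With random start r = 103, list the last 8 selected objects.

1178, 1393, 1608, 1823, 2038, 2253, 2468, 2683

k = N/n = 2795/13 = 215
6th selection = 103 + 5×215 = 1178
7th: 1178 + 215 = 1393
8th: 1393 + 215 = 1608
9th: 1608 + 215 = 1823
10th: 1823 + 215 = 2038
11th: 2038 + 215 = 2253
12th: 2253 + 215 = 2468
13th: 2468 + 215 = 2683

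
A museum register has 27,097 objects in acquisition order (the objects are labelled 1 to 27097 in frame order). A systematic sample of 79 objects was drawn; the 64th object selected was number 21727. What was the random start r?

k = 27097/79 = 343
r = 21727 − (64−1)×343 = 21727 − 21609 = 118

118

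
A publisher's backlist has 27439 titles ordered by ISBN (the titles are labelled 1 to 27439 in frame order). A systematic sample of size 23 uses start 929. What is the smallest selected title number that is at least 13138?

k = 27439/23 = 1193
Steps past start: ⌈(13138 − 929)/1193⌉ = ⌈12209/1193⌉ = 11
Selected title: 929 + 11×1193 = 14052

14052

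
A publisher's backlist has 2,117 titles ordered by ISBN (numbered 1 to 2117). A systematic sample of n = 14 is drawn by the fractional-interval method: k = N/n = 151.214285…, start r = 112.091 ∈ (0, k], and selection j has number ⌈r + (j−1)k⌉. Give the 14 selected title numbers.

113, 264, 415, 566, 717, 869, 1020, 1171, 1322, 1474, 1625, 1776, 1927, 2078

j=1: r + 0k = 112.091 → ⌈·⌉ = 113
j=2: r + 1k = 263.305285… → ⌈·⌉ = 264
j=3: r + 2k = 414.519571… → ⌈·⌉ = 415
j=4: r + 3k = 565.733857… → ⌈·⌉ = 566
j=5: r + 4k = 716.948142… → ⌈·⌉ = 717
j=6: r + 5k = 868.162428… → ⌈·⌉ = 869
j=7: r + 6k = 1019.376714… → ⌈·⌉ = 1020
j=8: r + 7k = 1170.591 → ⌈·⌉ = 1171
j=9: r + 8k = 1321.805285… → ⌈·⌉ = 1322
j=10: r + 9k = 1473.019571… → ⌈·⌉ = 1474
j=11: r + 10k = 1624.233857… → ⌈·⌉ = 1625
j=12: r + 11k = 1775.448142… → ⌈·⌉ = 1776
j=13: r + 12k = 1926.662428… → ⌈·⌉ = 1927
j=14: r + 13k = 2077.876714… → ⌈·⌉ = 2078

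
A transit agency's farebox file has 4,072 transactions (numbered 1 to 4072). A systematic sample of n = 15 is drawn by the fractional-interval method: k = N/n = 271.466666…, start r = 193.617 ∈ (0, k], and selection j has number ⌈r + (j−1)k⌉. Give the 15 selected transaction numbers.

j=1: r + 0k = 193.617 → ⌈·⌉ = 194
j=2: r + 1k = 465.083666… → ⌈·⌉ = 466
j=3: r + 2k = 736.550333… → ⌈·⌉ = 737
j=4: r + 3k = 1008.017 → ⌈·⌉ = 1009
j=5: r + 4k = 1279.483666… → ⌈·⌉ = 1280
j=6: r + 5k = 1550.950333… → ⌈·⌉ = 1551
j=7: r + 6k = 1822.417 → ⌈·⌉ = 1823
j=8: r + 7k = 2093.883666… → ⌈·⌉ = 2094
j=9: r + 8k = 2365.350333… → ⌈·⌉ = 2366
j=10: r + 9k = 2636.817 → ⌈·⌉ = 2637
j=11: r + 10k = 2908.283666… → ⌈·⌉ = 2909
j=12: r + 11k = 3179.750333… → ⌈·⌉ = 3180
j=13: r + 12k = 3451.217 → ⌈·⌉ = 3452
j=14: r + 13k = 3722.683666… → ⌈·⌉ = 3723
j=15: r + 14k = 3994.150333… → ⌈·⌉ = 3995

194, 466, 737, 1009, 1280, 1551, 1823, 2094, 2366, 2637, 2909, 3180, 3452, 3723, 3995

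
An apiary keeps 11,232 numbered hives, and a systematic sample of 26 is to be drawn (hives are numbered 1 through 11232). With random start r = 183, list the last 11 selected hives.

6663, 7095, 7527, 7959, 8391, 8823, 9255, 9687, 10119, 10551, 10983

k = N/n = 11232/26 = 432
16th selection = 183 + 15×432 = 6663
17th: 6663 + 432 = 7095
18th: 7095 + 432 = 7527
19th: 7527 + 432 = 7959
20th: 7959 + 432 = 8391
21st: 8391 + 432 = 8823
22nd: 8823 + 432 = 9255
23rd: 9255 + 432 = 9687
24th: 9687 + 432 = 10119
25th: 10119 + 432 = 10551
26th: 10551 + 432 = 10983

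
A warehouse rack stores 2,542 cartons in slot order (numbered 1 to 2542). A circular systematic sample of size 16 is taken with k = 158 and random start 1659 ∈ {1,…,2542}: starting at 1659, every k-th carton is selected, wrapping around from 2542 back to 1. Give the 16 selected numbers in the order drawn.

Selection 1: 1659
Selection 2: 1659 + 158 = 1817
Selection 3: 1817 + 158 = 1975
Selection 4: 1975 + 158 = 2133
Selection 5: 2133 + 158 = 2291
Selection 6: 2291 + 158 = 2449
Selection 7: 2449 + 158 = 2607 → 2607 − 2542 = 65
Selection 8: 65 + 158 = 223
Selection 9: 223 + 158 = 381
Selection 10: 381 + 158 = 539
Selection 11: 539 + 158 = 697
Selection 12: 697 + 158 = 855
Selection 13: 855 + 158 = 1013
Selection 14: 1013 + 158 = 1171
Selection 15: 1171 + 158 = 1329
Selection 16: 1329 + 158 = 1487

1659, 1817, 1975, 2133, 2291, 2449, 65, 223, 381, 539, 697, 855, 1013, 1171, 1329, 1487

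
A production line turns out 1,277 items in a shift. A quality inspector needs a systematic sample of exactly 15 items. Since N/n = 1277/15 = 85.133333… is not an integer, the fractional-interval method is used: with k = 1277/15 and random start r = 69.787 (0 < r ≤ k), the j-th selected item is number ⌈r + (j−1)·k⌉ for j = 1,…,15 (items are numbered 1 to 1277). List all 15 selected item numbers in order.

j=1: r + 0k = 69.787 → ⌈·⌉ = 70
j=2: r + 1k = 154.920333… → ⌈·⌉ = 155
j=3: r + 2k = 240.053666… → ⌈·⌉ = 241
j=4: r + 3k = 325.187 → ⌈·⌉ = 326
j=5: r + 4k = 410.320333… → ⌈·⌉ = 411
j=6: r + 5k = 495.453666… → ⌈·⌉ = 496
j=7: r + 6k = 580.587 → ⌈·⌉ = 581
j=8: r + 7k = 665.720333… → ⌈·⌉ = 666
j=9: r + 8k = 750.853666… → ⌈·⌉ = 751
j=10: r + 9k = 835.987 → ⌈·⌉ = 836
j=11: r + 10k = 921.120333… → ⌈·⌉ = 922
j=12: r + 11k = 1006.253666… → ⌈·⌉ = 1007
j=13: r + 12k = 1091.387 → ⌈·⌉ = 1092
j=14: r + 13k = 1176.520333… → ⌈·⌉ = 1177
j=15: r + 14k = 1261.653666… → ⌈·⌉ = 1262

70, 155, 241, 326, 411, 496, 581, 666, 751, 836, 922, 1007, 1092, 1177, 1262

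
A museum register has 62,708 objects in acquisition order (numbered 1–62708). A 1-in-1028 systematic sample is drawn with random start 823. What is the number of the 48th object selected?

k = 1028
48th selection = r + (48−1)·k = 823 + 47×1028 = 823 + 48316 = 49139

49139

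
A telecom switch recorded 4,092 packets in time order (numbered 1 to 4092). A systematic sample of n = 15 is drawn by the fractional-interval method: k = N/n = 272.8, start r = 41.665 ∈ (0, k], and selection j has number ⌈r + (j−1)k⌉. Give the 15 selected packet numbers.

42, 315, 588, 861, 1133, 1406, 1679, 1952, 2225, 2497, 2770, 3043, 3316, 3589, 3861

j=1: r + 0k = 41.665 → ⌈·⌉ = 42
j=2: r + 1k = 314.465 → ⌈·⌉ = 315
j=3: r + 2k = 587.265 → ⌈·⌉ = 588
j=4: r + 3k = 860.065 → ⌈·⌉ = 861
j=5: r + 4k = 1132.865 → ⌈·⌉ = 1133
j=6: r + 5k = 1405.665 → ⌈·⌉ = 1406
j=7: r + 6k = 1678.465 → ⌈·⌉ = 1679
j=8: r + 7k = 1951.265 → ⌈·⌉ = 1952
j=9: r + 8k = 2224.065 → ⌈·⌉ = 2225
j=10: r + 9k = 2496.865 → ⌈·⌉ = 2497
j=11: r + 10k = 2769.665 → ⌈·⌉ = 2770
j=12: r + 11k = 3042.465 → ⌈·⌉ = 3043
j=13: r + 12k = 3315.265 → ⌈·⌉ = 3316
j=14: r + 13k = 3588.065 → ⌈·⌉ = 3589
j=15: r + 14k = 3860.865 → ⌈·⌉ = 3861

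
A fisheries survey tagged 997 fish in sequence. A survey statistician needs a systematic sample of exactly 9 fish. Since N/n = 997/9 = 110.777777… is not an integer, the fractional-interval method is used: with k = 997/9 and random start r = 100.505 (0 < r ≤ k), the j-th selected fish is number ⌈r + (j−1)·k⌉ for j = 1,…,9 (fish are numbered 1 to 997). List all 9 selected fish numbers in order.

101, 212, 323, 433, 544, 655, 766, 876, 987

j=1: r + 0k = 100.505 → ⌈·⌉ = 101
j=2: r + 1k = 211.282777… → ⌈·⌉ = 212
j=3: r + 2k = 322.060555… → ⌈·⌉ = 323
j=4: r + 3k = 432.838333… → ⌈·⌉ = 433
j=5: r + 4k = 543.616111… → ⌈·⌉ = 544
j=6: r + 5k = 654.393888… → ⌈·⌉ = 655
j=7: r + 6k = 765.171666… → ⌈·⌉ = 766
j=8: r + 7k = 875.949444… → ⌈·⌉ = 876
j=9: r + 8k = 986.727222… → ⌈·⌉ = 987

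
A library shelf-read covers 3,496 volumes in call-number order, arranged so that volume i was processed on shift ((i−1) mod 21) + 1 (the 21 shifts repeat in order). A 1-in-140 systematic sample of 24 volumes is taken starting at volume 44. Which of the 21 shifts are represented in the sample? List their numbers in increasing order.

2, 9, 16

Consecutive selections differ by k = 140, so their shift numbers differ by 140 mod 21 = 14.
gcd(140, 21) = 7, so the sample visits 21/7 = 3 distinct residues mod 21.
Start 44 is shift 2; the shifts hit are 2, 9, 16.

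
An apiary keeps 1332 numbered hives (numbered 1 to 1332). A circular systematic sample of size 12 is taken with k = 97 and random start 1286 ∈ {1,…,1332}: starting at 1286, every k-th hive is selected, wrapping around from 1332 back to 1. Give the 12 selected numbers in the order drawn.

1286, 51, 148, 245, 342, 439, 536, 633, 730, 827, 924, 1021

Selection 1: 1286
Selection 2: 1286 + 97 = 1383 → 1383 − 1332 = 51
Selection 3: 51 + 97 = 148
Selection 4: 148 + 97 = 245
Selection 5: 245 + 97 = 342
Selection 6: 342 + 97 = 439
Selection 7: 439 + 97 = 536
Selection 8: 536 + 97 = 633
Selection 9: 633 + 97 = 730
Selection 10: 730 + 97 = 827
Selection 11: 827 + 97 = 924
Selection 12: 924 + 97 = 1021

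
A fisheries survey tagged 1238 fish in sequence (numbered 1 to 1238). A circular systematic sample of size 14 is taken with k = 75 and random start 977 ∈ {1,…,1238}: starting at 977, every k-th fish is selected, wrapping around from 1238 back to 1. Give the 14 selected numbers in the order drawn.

977, 1052, 1127, 1202, 39, 114, 189, 264, 339, 414, 489, 564, 639, 714

Selection 1: 977
Selection 2: 977 + 75 = 1052
Selection 3: 1052 + 75 = 1127
Selection 4: 1127 + 75 = 1202
Selection 5: 1202 + 75 = 1277 → 1277 − 1238 = 39
Selection 6: 39 + 75 = 114
Selection 7: 114 + 75 = 189
Selection 8: 189 + 75 = 264
Selection 9: 264 + 75 = 339
Selection 10: 339 + 75 = 414
Selection 11: 414 + 75 = 489
Selection 12: 489 + 75 = 564
Selection 13: 564 + 75 = 639
Selection 14: 639 + 75 = 714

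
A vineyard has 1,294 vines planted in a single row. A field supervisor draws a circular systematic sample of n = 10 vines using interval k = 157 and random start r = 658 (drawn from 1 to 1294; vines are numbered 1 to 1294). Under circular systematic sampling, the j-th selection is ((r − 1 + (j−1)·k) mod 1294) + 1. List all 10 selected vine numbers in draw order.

658, 815, 972, 1129, 1286, 149, 306, 463, 620, 777

Selection 1: 658
Selection 2: 658 + 157 = 815
Selection 3: 815 + 157 = 972
Selection 4: 972 + 157 = 1129
Selection 5: 1129 + 157 = 1286
Selection 6: 1286 + 157 = 1443 → 1443 − 1294 = 149
Selection 7: 149 + 157 = 306
Selection 8: 306 + 157 = 463
Selection 9: 463 + 157 = 620
Selection 10: 620 + 157 = 777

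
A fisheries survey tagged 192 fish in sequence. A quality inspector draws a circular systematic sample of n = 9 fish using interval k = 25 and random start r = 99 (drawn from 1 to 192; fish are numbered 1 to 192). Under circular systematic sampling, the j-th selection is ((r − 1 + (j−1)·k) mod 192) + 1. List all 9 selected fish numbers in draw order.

Selection 1: 99
Selection 2: 99 + 25 = 124
Selection 3: 124 + 25 = 149
Selection 4: 149 + 25 = 174
Selection 5: 174 + 25 = 199 → 199 − 192 = 7
Selection 6: 7 + 25 = 32
Selection 7: 32 + 25 = 57
Selection 8: 57 + 25 = 82
Selection 9: 82 + 25 = 107

99, 124, 149, 174, 7, 32, 57, 82, 107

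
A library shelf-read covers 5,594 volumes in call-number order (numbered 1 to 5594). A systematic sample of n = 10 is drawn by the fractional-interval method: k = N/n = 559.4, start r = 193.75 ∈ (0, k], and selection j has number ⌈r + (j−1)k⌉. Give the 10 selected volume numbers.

j=1: r + 0k = 193.75 → ⌈·⌉ = 194
j=2: r + 1k = 753.15 → ⌈·⌉ = 754
j=3: r + 2k = 1312.55 → ⌈·⌉ = 1313
j=4: r + 3k = 1871.95 → ⌈·⌉ = 1872
j=5: r + 4k = 2431.35 → ⌈·⌉ = 2432
j=6: r + 5k = 2990.75 → ⌈·⌉ = 2991
j=7: r + 6k = 3550.15 → ⌈·⌉ = 3551
j=8: r + 7k = 4109.55 → ⌈·⌉ = 4110
j=9: r + 8k = 4668.95 → ⌈·⌉ = 4669
j=10: r + 9k = 5228.35 → ⌈·⌉ = 5229

194, 754, 1313, 1872, 2432, 2991, 3551, 4110, 4669, 5229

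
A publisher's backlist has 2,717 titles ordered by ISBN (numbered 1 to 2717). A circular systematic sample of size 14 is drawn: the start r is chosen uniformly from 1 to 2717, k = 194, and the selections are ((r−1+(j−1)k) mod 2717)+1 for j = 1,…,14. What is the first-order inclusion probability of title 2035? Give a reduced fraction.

14/2717

For each position j, as r ranges over 1…2717 the j-th selection hits every title exactly once, so title 2035 is selected for exactly 14 of the 2717 starts.
Inclusion probability = 14/2717.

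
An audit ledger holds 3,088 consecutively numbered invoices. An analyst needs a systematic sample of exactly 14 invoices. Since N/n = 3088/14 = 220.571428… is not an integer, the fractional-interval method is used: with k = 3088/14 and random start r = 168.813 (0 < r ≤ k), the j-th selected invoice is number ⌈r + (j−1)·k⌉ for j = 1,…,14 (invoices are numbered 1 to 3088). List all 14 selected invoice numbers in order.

j=1: r + 0k = 168.813 → ⌈·⌉ = 169
j=2: r + 1k = 389.384428… → ⌈·⌉ = 390
j=3: r + 2k = 609.955857… → ⌈·⌉ = 610
j=4: r + 3k = 830.527285… → ⌈·⌉ = 831
j=5: r + 4k = 1051.098714… → ⌈·⌉ = 1052
j=6: r + 5k = 1271.670142… → ⌈·⌉ = 1272
j=7: r + 6k = 1492.241571… → ⌈·⌉ = 1493
j=8: r + 7k = 1712.813 → ⌈·⌉ = 1713
j=9: r + 8k = 1933.384428… → ⌈·⌉ = 1934
j=10: r + 9k = 2153.955857… → ⌈·⌉ = 2154
j=11: r + 10k = 2374.527285… → ⌈·⌉ = 2375
j=12: r + 11k = 2595.098714… → ⌈·⌉ = 2596
j=13: r + 12k = 2815.670142… → ⌈·⌉ = 2816
j=14: r + 13k = 3036.241571… → ⌈·⌉ = 3037

169, 390, 610, 831, 1052, 1272, 1493, 1713, 1934, 2154, 2375, 2596, 2816, 3037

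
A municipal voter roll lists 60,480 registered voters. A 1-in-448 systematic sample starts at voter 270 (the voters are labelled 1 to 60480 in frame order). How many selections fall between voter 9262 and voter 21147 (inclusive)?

26

k = 448
First selection ≥ 9262: 270 + ⌈(9262−270)/448⌉·448 = 270 + 21×448 = 9678
Last selection ≤ 21147: 270 + ⌊(21147−270)/448⌋·448 = 270 + 46×448 = 20878
Count = 46 − 21 + 1 = 26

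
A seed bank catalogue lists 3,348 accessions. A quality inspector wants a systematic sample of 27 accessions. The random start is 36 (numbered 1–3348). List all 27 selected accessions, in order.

k = N/n = 3348/27 = 124
accession 1: 36
accession 2: 36 + 124 = 160
accession 3: 160 + 124 = 284
accession 4: 284 + 124 = 408
accession 5: 408 + 124 = 532
accession 6: 532 + 124 = 656
accession 7: 656 + 124 = 780
accession 8: 780 + 124 = 904
accession 9: 904 + 124 = 1028
accession 10: 1028 + 124 = 1152
accession 11: 1152 + 124 = 1276
accession 12: 1276 + 124 = 1400
accession 13: 1400 + 124 = 1524
accession 14: 1524 + 124 = 1648
accession 15: 1648 + 124 = 1772
accession 16: 1772 + 124 = 1896
accession 17: 1896 + 124 = 2020
accession 18: 2020 + 124 = 2144
accession 19: 2144 + 124 = 2268
accession 20: 2268 + 124 = 2392
accession 21: 2392 + 124 = 2516
accession 22: 2516 + 124 = 2640
accession 23: 2640 + 124 = 2764
accession 24: 2764 + 124 = 2888
accession 25: 2888 + 124 = 3012
accession 26: 3012 + 124 = 3136
accession 27: 3136 + 124 = 3260

36, 160, 284, 408, 532, 656, 780, 904, 1028, 1152, 1276, 1400, 1524, 1648, 1772, 1896, 2020, 2144, 2268, 2392, 2516, 2640, 2764, 2888, 3012, 3136, 3260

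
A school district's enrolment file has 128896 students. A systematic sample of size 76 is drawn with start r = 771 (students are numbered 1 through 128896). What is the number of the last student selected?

127971

k = 128896/76 = 1696
76th selection = r + (76−1)·k = 771 + 75×1696 = 771 + 127200 = 127971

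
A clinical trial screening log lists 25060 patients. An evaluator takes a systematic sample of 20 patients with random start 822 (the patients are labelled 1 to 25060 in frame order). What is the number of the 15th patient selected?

k = 25060/20 = 1253
15th selection = r + (15−1)·k = 822 + 14×1253 = 822 + 17542 = 18364

18364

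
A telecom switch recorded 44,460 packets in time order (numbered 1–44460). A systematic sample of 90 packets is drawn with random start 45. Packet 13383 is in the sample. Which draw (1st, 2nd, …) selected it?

28

k = 44460/90 = 494
position = (13383 − 45)/494 + 1 = 13338/494 + 1 = 27 + 1 = 28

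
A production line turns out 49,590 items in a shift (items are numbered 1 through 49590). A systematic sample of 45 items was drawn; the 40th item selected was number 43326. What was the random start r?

k = 49590/45 = 1102
r = 43326 − (40−1)×1102 = 43326 − 42978 = 348

348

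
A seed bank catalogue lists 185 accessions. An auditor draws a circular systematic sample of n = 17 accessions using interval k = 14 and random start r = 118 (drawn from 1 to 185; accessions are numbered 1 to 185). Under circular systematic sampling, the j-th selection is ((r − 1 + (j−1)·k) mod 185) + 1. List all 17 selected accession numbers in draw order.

Selection 1: 118
Selection 2: 118 + 14 = 132
Selection 3: 132 + 14 = 146
Selection 4: 146 + 14 = 160
Selection 5: 160 + 14 = 174
Selection 6: 174 + 14 = 188 → 188 − 185 = 3
Selection 7: 3 + 14 = 17
Selection 8: 17 + 14 = 31
Selection 9: 31 + 14 = 45
Selection 10: 45 + 14 = 59
Selection 11: 59 + 14 = 73
Selection 12: 73 + 14 = 87
Selection 13: 87 + 14 = 101
Selection 14: 101 + 14 = 115
Selection 15: 115 + 14 = 129
Selection 16: 129 + 14 = 143
Selection 17: 143 + 14 = 157

118, 132, 146, 160, 174, 3, 17, 31, 45, 59, 73, 87, 101, 115, 129, 143, 157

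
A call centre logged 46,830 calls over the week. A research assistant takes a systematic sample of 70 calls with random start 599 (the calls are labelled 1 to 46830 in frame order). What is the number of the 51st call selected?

k = 46830/70 = 669
51st selection = r + (51−1)·k = 599 + 50×669 = 599 + 33450 = 34049

34049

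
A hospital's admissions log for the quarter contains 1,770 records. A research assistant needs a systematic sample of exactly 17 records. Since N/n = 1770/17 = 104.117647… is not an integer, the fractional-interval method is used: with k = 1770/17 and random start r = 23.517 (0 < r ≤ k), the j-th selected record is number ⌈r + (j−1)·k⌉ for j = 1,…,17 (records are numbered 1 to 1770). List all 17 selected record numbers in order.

24, 128, 232, 336, 440, 545, 649, 753, 857, 961, 1065, 1169, 1273, 1378, 1482, 1586, 1690

j=1: r + 0k = 23.517 → ⌈·⌉ = 24
j=2: r + 1k = 127.634647… → ⌈·⌉ = 128
j=3: r + 2k = 231.752294… → ⌈·⌉ = 232
j=4: r + 3k = 335.869941… → ⌈·⌉ = 336
j=5: r + 4k = 439.987588… → ⌈·⌉ = 440
j=6: r + 5k = 544.105235… → ⌈·⌉ = 545
j=7: r + 6k = 648.222882… → ⌈·⌉ = 649
j=8: r + 7k = 752.340529… → ⌈·⌉ = 753
j=9: r + 8k = 856.458176… → ⌈·⌉ = 857
j=10: r + 9k = 960.575823… → ⌈·⌉ = 961
j=11: r + 10k = 1064.693470… → ⌈·⌉ = 1065
j=12: r + 11k = 1168.811117… → ⌈·⌉ = 1169
j=13: r + 12k = 1272.928764… → ⌈·⌉ = 1273
j=14: r + 13k = 1377.046411… → ⌈·⌉ = 1378
j=15: r + 14k = 1481.164058… → ⌈·⌉ = 1482
j=16: r + 15k = 1585.281705… → ⌈·⌉ = 1586
j=17: r + 16k = 1689.399352… → ⌈·⌉ = 1690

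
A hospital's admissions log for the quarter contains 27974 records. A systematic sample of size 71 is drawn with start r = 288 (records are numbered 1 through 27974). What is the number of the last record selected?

27868

k = 27974/71 = 394
71st selection = r + (71−1)·k = 288 + 70×394 = 288 + 27580 = 27868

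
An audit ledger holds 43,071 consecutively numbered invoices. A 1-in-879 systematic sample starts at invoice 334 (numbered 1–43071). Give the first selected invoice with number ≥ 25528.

k = 879
Steps past start: ⌈(25528 − 334)/879⌉ = ⌈25194/879⌉ = 29
Selected invoice: 334 + 29×879 = 25825

25825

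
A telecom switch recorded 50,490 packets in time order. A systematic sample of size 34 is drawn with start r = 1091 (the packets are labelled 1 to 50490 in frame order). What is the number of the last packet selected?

k = 50490/34 = 1485
34th selection = r + (34−1)·k = 1091 + 33×1485 = 1091 + 49005 = 50096

50096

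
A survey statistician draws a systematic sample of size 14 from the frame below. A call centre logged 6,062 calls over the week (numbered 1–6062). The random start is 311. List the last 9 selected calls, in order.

k = N/n = 6062/14 = 433
6th selection = 311 + 5×433 = 2476
7th: 2476 + 433 = 2909
8th: 2909 + 433 = 3342
9th: 3342 + 433 = 3775
10th: 3775 + 433 = 4208
11th: 4208 + 433 = 4641
12th: 4641 + 433 = 5074
13th: 5074 + 433 = 5507
14th: 5507 + 433 = 5940

2476, 2909, 3342, 3775, 4208, 4641, 5074, 5507, 5940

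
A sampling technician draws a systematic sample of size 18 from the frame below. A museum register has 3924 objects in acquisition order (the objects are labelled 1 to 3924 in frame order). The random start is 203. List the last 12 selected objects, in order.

k = N/n = 3924/18 = 218
7th selection = 203 + 6×218 = 1511
8th: 1511 + 218 = 1729
9th: 1729 + 218 = 1947
10th: 1947 + 218 = 2165
11th: 2165 + 218 = 2383
12th: 2383 + 218 = 2601
13th: 2601 + 218 = 2819
14th: 2819 + 218 = 3037
15th: 3037 + 218 = 3255
16th: 3255 + 218 = 3473
17th: 3473 + 218 = 3691
18th: 3691 + 218 = 3909

1511, 1729, 1947, 2165, 2383, 2601, 2819, 3037, 3255, 3473, 3691, 3909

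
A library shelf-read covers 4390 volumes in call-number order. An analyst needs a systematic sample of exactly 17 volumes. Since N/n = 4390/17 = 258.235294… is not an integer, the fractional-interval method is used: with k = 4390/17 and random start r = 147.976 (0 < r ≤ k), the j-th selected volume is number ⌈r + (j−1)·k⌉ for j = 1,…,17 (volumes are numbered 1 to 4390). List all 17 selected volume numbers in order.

148, 407, 665, 923, 1181, 1440, 1698, 1956, 2214, 2473, 2731, 2989, 3247, 3506, 3764, 4022, 4280

j=1: r + 0k = 147.976 → ⌈·⌉ = 148
j=2: r + 1k = 406.211294… → ⌈·⌉ = 407
j=3: r + 2k = 664.446588… → ⌈·⌉ = 665
j=4: r + 3k = 922.681882… → ⌈·⌉ = 923
j=5: r + 4k = 1180.917176… → ⌈·⌉ = 1181
j=6: r + 5k = 1439.152470… → ⌈·⌉ = 1440
j=7: r + 6k = 1697.387764… → ⌈·⌉ = 1698
j=8: r + 7k = 1955.623058… → ⌈·⌉ = 1956
j=9: r + 8k = 2213.858352… → ⌈·⌉ = 2214
j=10: r + 9k = 2472.093647… → ⌈·⌉ = 2473
j=11: r + 10k = 2730.328941… → ⌈·⌉ = 2731
j=12: r + 11k = 2988.564235… → ⌈·⌉ = 2989
j=13: r + 12k = 3246.799529… → ⌈·⌉ = 3247
j=14: r + 13k = 3505.034823… → ⌈·⌉ = 3506
j=15: r + 14k = 3763.270117… → ⌈·⌉ = 3764
j=16: r + 15k = 4021.505411… → ⌈·⌉ = 4022
j=17: r + 16k = 4279.740705… → ⌈·⌉ = 4280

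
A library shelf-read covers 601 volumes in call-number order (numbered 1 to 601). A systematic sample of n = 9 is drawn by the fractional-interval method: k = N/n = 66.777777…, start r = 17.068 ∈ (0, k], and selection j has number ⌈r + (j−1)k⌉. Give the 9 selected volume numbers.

18, 84, 151, 218, 285, 351, 418, 485, 552

j=1: r + 0k = 17.068 → ⌈·⌉ = 18
j=2: r + 1k = 83.845777… → ⌈·⌉ = 84
j=3: r + 2k = 150.623555… → ⌈·⌉ = 151
j=4: r + 3k = 217.401333… → ⌈·⌉ = 218
j=5: r + 4k = 284.179111… → ⌈·⌉ = 285
j=6: r + 5k = 350.956888… → ⌈·⌉ = 351
j=7: r + 6k = 417.734666… → ⌈·⌉ = 418
j=8: r + 7k = 484.512444… → ⌈·⌉ = 485
j=9: r + 8k = 551.290222… → ⌈·⌉ = 552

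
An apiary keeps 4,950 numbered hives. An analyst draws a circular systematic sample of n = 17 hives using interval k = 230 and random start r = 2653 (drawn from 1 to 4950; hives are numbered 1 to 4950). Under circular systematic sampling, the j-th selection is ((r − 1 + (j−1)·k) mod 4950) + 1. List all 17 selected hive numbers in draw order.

Selection 1: 2653
Selection 2: 2653 + 230 = 2883
Selection 3: 2883 + 230 = 3113
Selection 4: 3113 + 230 = 3343
Selection 5: 3343 + 230 = 3573
Selection 6: 3573 + 230 = 3803
Selection 7: 3803 + 230 = 4033
Selection 8: 4033 + 230 = 4263
Selection 9: 4263 + 230 = 4493
Selection 10: 4493 + 230 = 4723
Selection 11: 4723 + 230 = 4953 → 4953 − 4950 = 3
Selection 12: 3 + 230 = 233
Selection 13: 233 + 230 = 463
Selection 14: 463 + 230 = 693
Selection 15: 693 + 230 = 923
Selection 16: 923 + 230 = 1153
Selection 17: 1153 + 230 = 1383

2653, 2883, 3113, 3343, 3573, 3803, 4033, 4263, 4493, 4723, 3, 233, 463, 693, 923, 1153, 1383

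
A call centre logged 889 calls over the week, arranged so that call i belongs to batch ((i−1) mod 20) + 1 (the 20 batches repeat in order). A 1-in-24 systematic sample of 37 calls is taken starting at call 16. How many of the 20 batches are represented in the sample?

5

Consecutive selections differ by k = 24, so their batch numbers differ by 24 mod 20 = 4.
gcd(24, 20) = 4, so the sample visits 20/4 = 5 distinct residues mod 20.
Start 16 is batch 16; the batches hit are 4, 8, 12, 16, 20.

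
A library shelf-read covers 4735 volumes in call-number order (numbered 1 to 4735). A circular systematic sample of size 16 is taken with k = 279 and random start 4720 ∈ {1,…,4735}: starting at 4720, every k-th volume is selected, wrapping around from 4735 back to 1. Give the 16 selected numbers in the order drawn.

Selection 1: 4720
Selection 2: 4720 + 279 = 4999 → 4999 − 4735 = 264
Selection 3: 264 + 279 = 543
Selection 4: 543 + 279 = 822
Selection 5: 822 + 279 = 1101
Selection 6: 1101 + 279 = 1380
Selection 7: 1380 + 279 = 1659
Selection 8: 1659 + 279 = 1938
Selection 9: 1938 + 279 = 2217
Selection 10: 2217 + 279 = 2496
Selection 11: 2496 + 279 = 2775
Selection 12: 2775 + 279 = 3054
Selection 13: 3054 + 279 = 3333
Selection 14: 3333 + 279 = 3612
Selection 15: 3612 + 279 = 3891
Selection 16: 3891 + 279 = 4170

4720, 264, 543, 822, 1101, 1380, 1659, 1938, 2217, 2496, 2775, 3054, 3333, 3612, 3891, 4170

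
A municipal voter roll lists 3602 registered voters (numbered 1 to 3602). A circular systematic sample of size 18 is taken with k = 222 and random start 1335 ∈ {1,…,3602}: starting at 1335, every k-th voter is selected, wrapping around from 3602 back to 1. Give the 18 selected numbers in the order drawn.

Selection 1: 1335
Selection 2: 1335 + 222 = 1557
Selection 3: 1557 + 222 = 1779
Selection 4: 1779 + 222 = 2001
Selection 5: 2001 + 222 = 2223
Selection 6: 2223 + 222 = 2445
Selection 7: 2445 + 222 = 2667
Selection 8: 2667 + 222 = 2889
Selection 9: 2889 + 222 = 3111
Selection 10: 3111 + 222 = 3333
Selection 11: 3333 + 222 = 3555
Selection 12: 3555 + 222 = 3777 → 3777 − 3602 = 175
Selection 13: 175 + 222 = 397
Selection 14: 397 + 222 = 619
Selection 15: 619 + 222 = 841
Selection 16: 841 + 222 = 1063
Selection 17: 1063 + 222 = 1285
Selection 18: 1285 + 222 = 1507

1335, 1557, 1779, 2001, 2223, 2445, 2667, 2889, 3111, 3333, 3555, 175, 397, 619, 841, 1063, 1285, 1507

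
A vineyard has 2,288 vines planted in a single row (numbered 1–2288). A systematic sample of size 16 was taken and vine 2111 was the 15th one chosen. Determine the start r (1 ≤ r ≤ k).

k = 2288/16 = 143
r = 2111 − (15−1)×143 = 2111 − 2002 = 109

109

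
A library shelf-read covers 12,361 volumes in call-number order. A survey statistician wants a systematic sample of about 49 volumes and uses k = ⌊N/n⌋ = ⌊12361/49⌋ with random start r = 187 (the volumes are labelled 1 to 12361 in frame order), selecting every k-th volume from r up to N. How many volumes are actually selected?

k = ⌊12361/49⌋ = 252
Achieved size = ⌊(12361 − 187)/252⌋ + 1 = ⌊12174/252⌋ + 1 = 48 + 1 = 49
(last selection: 187 + 48×252 = 12283 ≤ 12361; next would be 12535 > 12361)

49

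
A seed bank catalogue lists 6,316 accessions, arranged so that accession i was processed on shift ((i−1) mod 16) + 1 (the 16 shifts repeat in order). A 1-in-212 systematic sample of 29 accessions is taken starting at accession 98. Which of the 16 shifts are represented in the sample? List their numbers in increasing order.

2, 6, 10, 14

Consecutive selections differ by k = 212, so their shift numbers differ by 212 mod 16 = 4.
gcd(212, 16) = 4, so the sample visits 16/4 = 4 distinct residues mod 16.
Start 98 is shift 2; the shifts hit are 2, 6, 10, 14.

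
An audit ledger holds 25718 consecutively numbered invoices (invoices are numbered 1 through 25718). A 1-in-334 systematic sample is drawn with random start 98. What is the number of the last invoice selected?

25482

k = 334
77th selection = r + (77−1)·k = 98 + 76×334 = 98 + 25384 = 25482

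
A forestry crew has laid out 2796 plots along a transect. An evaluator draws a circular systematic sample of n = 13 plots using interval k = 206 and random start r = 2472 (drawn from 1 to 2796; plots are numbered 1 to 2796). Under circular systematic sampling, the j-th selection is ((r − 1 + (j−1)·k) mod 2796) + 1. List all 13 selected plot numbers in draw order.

Selection 1: 2472
Selection 2: 2472 + 206 = 2678
Selection 3: 2678 + 206 = 2884 → 2884 − 2796 = 88
Selection 4: 88 + 206 = 294
Selection 5: 294 + 206 = 500
Selection 6: 500 + 206 = 706
Selection 7: 706 + 206 = 912
Selection 8: 912 + 206 = 1118
Selection 9: 1118 + 206 = 1324
Selection 10: 1324 + 206 = 1530
Selection 11: 1530 + 206 = 1736
Selection 12: 1736 + 206 = 1942
Selection 13: 1942 + 206 = 2148

2472, 2678, 88, 294, 500, 706, 912, 1118, 1324, 1530, 1736, 1942, 2148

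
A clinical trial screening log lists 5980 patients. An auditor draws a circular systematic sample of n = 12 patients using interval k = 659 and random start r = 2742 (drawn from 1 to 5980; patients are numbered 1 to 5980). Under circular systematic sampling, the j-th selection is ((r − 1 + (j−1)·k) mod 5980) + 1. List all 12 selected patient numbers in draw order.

2742, 3401, 4060, 4719, 5378, 57, 716, 1375, 2034, 2693, 3352, 4011

Selection 1: 2742
Selection 2: 2742 + 659 = 3401
Selection 3: 3401 + 659 = 4060
Selection 4: 4060 + 659 = 4719
Selection 5: 4719 + 659 = 5378
Selection 6: 5378 + 659 = 6037 → 6037 − 5980 = 57
Selection 7: 57 + 659 = 716
Selection 8: 716 + 659 = 1375
Selection 9: 1375 + 659 = 2034
Selection 10: 2034 + 659 = 2693
Selection 11: 2693 + 659 = 3352
Selection 12: 3352 + 659 = 4011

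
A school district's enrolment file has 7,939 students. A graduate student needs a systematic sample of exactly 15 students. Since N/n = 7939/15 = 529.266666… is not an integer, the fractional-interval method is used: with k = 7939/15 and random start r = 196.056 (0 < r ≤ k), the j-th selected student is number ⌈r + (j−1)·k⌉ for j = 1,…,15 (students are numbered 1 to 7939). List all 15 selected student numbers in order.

197, 726, 1255, 1784, 2314, 2843, 3372, 3901, 4431, 4960, 5489, 6018, 6548, 7077, 7606

j=1: r + 0k = 196.056 → ⌈·⌉ = 197
j=2: r + 1k = 725.322666… → ⌈·⌉ = 726
j=3: r + 2k = 1254.589333… → ⌈·⌉ = 1255
j=4: r + 3k = 1783.856 → ⌈·⌉ = 1784
j=5: r + 4k = 2313.122666… → ⌈·⌉ = 2314
j=6: r + 5k = 2842.389333… → ⌈·⌉ = 2843
j=7: r + 6k = 3371.656 → ⌈·⌉ = 3372
j=8: r + 7k = 3900.922666… → ⌈·⌉ = 3901
j=9: r + 8k = 4430.189333… → ⌈·⌉ = 4431
j=10: r + 9k = 4959.456 → ⌈·⌉ = 4960
j=11: r + 10k = 5488.722666… → ⌈·⌉ = 5489
j=12: r + 11k = 6017.989333… → ⌈·⌉ = 6018
j=13: r + 12k = 6547.256 → ⌈·⌉ = 6548
j=14: r + 13k = 7076.522666… → ⌈·⌉ = 7077
j=15: r + 14k = 7605.789333… → ⌈·⌉ = 7606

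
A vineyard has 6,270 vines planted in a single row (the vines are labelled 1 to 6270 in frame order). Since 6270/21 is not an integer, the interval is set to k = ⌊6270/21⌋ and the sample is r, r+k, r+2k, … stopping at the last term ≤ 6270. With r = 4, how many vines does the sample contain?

22

k = ⌊6270/21⌋ = 298
Achieved size = ⌊(6270 − 4)/298⌋ + 1 = ⌊6266/298⌋ + 1 = 21 + 1 = 22
(last selection: 4 + 21×298 = 6262 ≤ 6270; next would be 6560 > 6270)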